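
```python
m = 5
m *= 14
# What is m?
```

Trace:
`m = 5` → m = 5
`m *= 14` → m = 70
So m = 70

Answer: 70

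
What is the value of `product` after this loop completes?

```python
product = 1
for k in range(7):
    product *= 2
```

2^7 = 128
`product` takes the values: 1 → 2 → 4 → 8 → 16 → 32 → 64 → 128

Answer: 128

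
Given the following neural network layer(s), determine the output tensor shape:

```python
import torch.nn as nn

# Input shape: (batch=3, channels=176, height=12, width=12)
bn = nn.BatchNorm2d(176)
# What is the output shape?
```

Input: (3, 176, 12, 12) -> Output: (3, 176, 12, 12)

Answer: (3, 176, 12, 12)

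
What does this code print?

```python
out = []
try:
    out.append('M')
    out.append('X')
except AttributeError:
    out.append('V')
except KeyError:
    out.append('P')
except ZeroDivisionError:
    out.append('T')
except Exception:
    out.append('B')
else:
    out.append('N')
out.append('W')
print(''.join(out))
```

Execution trace: 'M' (try body) → 'X' (try body, no exception) → 'N' (else) → 'W' (after the try/except). Output: MXNW

Answer: MXNW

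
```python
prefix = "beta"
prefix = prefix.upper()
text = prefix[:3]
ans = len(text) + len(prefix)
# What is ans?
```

Trace:
`prefix = "beta"` → prefix = 'beta'
`prefix = prefix.upper()` → prefix = 'BETA'
`text = prefix[:3]` → text = 'BET'
`ans = len(text) + len(prefix)` → ans = 7
So ans = 7

Answer: 7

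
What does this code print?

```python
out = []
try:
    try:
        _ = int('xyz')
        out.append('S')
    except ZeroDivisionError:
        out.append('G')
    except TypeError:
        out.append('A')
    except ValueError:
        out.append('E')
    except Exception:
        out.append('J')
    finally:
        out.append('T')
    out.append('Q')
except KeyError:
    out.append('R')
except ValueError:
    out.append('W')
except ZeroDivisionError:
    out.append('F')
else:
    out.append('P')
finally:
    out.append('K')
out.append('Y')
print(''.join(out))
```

Execution trace: 'E' (inner except ValueError) → 'T' (inner finally) → 'Q' (try body, no exception) → 'P' (else) → 'K' (finally) → 'Y' (after the try/except). Output: ETQPKY

Answer: ETQPKY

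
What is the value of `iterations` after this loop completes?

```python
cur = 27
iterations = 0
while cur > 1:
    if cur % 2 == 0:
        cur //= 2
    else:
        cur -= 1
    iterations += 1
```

Steps to reduce 27 to 1
`iterations` takes the values: 0 → 1 → 2 → 3 → 4 → 5 → 6 → 7

Answer: 7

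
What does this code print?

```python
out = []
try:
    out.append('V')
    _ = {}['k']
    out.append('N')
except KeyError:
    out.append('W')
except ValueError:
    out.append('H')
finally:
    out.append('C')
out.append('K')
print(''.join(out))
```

Execution trace: 'V' (try body) → 'W' (except KeyError) → 'C' (finally) → 'K' (after the try/except). Output: VWCK

Answer: VWCK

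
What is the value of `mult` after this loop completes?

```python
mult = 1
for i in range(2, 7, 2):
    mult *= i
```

Product of even numbers 2 to 6
`mult` takes the values: 1 → 2 → 8 → 48

Answer: 48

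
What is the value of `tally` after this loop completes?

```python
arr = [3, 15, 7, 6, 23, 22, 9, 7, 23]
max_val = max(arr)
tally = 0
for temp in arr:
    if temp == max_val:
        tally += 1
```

Count of max value 23 in [3, 15, 7, 6, 23, 22, 9, 7, 23]
`tally` takes the values: 0 → 1 → 2

Answer: 2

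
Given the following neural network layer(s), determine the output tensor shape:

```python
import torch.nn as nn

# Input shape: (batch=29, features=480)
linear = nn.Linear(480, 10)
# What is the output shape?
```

Input: (29, 480) -> Output: (29, 10)

Answer: (29, 10)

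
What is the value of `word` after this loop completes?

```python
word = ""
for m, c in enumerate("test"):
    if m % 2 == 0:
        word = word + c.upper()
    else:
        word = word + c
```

Uppercase even positions in 'test'
`word` takes the values: "" → "T" → "Te" → "TeS" → "TeSt"

Answer: "TeSt"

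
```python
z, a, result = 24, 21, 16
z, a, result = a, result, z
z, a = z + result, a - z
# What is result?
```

Trace:
`z, a, result = 24, 21, 16` → z = 24; a = 21; result = 16
`z, a, result = a, result, z` → z = 21; a = 16; result = 24
`z, a = z + result, a - z` → z = 45; a = -5
So result = 24

Answer: 24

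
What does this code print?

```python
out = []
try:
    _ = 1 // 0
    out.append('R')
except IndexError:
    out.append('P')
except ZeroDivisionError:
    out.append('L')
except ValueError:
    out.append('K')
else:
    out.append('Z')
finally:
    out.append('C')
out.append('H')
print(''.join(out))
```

Execution trace: 'L' (except ZeroDivisionError) → 'C' (finally) → 'H' (after the try/except). Output: LCH

Answer: LCH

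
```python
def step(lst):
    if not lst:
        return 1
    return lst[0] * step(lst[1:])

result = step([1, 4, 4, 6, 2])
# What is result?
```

Product over [1, 4, 4, 6, 2] = 1 * 4 * 4 * 6 * 2 = 192

Answer: 192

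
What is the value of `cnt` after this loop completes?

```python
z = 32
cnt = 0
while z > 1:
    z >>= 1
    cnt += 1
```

Count right shifts until 1
`cnt` takes the values: 0 → 1 → 2 → 3 → 4 → 5

Answer: 5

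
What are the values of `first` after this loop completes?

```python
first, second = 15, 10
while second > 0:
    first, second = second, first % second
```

GCD of 15 and 10
`first` takes the values: 15 → 10 → 5

Answer: 5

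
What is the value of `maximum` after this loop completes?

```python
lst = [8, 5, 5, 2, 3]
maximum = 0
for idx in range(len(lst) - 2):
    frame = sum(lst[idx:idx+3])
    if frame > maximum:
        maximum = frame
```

Max sum of 3-element window in [8, 5, 5, 2, 3]
`maximum` takes the values: 0 → 18

Answer: 18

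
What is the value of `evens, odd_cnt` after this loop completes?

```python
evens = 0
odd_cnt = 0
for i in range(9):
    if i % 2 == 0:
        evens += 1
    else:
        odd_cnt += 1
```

Count evens and odds in range(9)
`evens, odd_cnt` takes the values: (0, 0) → (1, 0) → (1, 1) → (2, 1) → (2, 2) → (3, 2) → (3, 3) → (4, 3) → (4, 4) → (5, 4)

Answer: 5, 4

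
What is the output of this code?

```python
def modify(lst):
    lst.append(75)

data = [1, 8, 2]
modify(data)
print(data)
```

Key concept: function modifies passed list.
Step by step:
`data = [1, 8, 2]` → data = [1, 8, 2]
`modify(data)` → data = [1, 8, 2, 75]
`print(data)` → prints [1, 8, 2, 75]

Answer: [1, 8, 2, 75]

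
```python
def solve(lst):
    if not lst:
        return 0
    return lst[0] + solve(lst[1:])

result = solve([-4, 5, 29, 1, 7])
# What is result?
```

(-4) + 5 + 29 + 1 + 7 + 0 = 38

Answer: 38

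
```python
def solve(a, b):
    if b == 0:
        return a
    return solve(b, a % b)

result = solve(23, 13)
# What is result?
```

solve(23, 13) -> solve(13, 10) -> solve(10, 3) -> solve(3, 1) -> solve(1, 0) -> 1

Answer: 1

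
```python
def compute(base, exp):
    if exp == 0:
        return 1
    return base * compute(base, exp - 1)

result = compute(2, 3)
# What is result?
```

compute(2, 3) = 2 * 2 * 2 = 8

Answer: 8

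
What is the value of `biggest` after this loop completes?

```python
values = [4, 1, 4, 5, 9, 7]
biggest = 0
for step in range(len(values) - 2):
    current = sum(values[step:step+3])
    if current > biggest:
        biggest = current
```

Max sum of 3-element window in [4, 1, 4, 5, 9, 7]
`biggest` takes the values: 0 → 9 → 10 → 18 → 21

Answer: 21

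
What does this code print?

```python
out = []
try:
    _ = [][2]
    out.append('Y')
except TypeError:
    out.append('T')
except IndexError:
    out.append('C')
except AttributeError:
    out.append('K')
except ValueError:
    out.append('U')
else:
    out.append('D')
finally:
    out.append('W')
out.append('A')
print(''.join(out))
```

Execution trace: 'C' (except IndexError) → 'W' (finally) → 'A' (after the try/except). Output: CWA

Answer: CWA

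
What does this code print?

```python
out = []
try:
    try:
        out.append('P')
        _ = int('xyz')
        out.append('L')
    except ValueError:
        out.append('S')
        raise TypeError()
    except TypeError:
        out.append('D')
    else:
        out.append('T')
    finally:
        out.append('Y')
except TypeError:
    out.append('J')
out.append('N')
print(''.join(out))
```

Execution trace: 'P' (inner try body) → 'S' (inner except ValueError) → 'Y' (inner finally) → 'J' (outer except TypeError) → 'N' (after the try/except). Output: PSYJN

Answer: PSYJN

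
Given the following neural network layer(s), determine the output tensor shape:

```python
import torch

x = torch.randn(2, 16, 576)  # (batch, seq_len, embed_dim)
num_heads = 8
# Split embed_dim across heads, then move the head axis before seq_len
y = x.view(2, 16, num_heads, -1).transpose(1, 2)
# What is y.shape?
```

Input: (2, 16, 576) -> head_dim = 576 // 8 = 72; after view: (2, 16, 8, 72) -> after transpose(1, 2): (2, 8, 16, 72) -> Output: (2, 8, 16, 72)

Answer: (2, 8, 16, 72)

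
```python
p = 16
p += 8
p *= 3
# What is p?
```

Trace:
`p = 16` → p = 16
`p += 8` → p = 24
`p *= 3` → p = 72
So p = 72

Answer: 72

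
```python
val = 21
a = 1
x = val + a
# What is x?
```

Trace:
`val = 21` → val = 21
`a = 1` → a = 1
`x = val + a` → x = 22
So x = 22

Answer: 22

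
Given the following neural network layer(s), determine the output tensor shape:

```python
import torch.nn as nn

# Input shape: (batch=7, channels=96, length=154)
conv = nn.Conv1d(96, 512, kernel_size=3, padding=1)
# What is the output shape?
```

Input: (7, 96, 154) -> Output: (7, 512, 154)

Answer: (7, 512, 154)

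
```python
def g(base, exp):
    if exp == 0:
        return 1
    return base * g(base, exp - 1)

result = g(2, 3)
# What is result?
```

g(2, 3) = 2 * 2 * 2 = 8

Answer: 8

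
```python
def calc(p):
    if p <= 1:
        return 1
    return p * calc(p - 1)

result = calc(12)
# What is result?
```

calc(12) = 12 * 11 * 10 * 9 * 8 * 7 * 6 * 5 * 4 * 3 * 2 * 1 = 479001600

Answer: 479001600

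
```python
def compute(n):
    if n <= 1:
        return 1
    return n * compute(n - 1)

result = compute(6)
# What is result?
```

compute(6) = 6 * 5 * 4 * 3 * 2 * 1 = 720

Answer: 720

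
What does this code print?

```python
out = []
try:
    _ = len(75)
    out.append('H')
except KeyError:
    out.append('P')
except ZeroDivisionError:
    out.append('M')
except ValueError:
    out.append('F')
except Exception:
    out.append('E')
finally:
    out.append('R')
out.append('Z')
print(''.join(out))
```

Execution trace: 'E' (except Exception) → 'R' (finally) → 'Z' (after the try/except). Output: ERZ

Answer: ERZ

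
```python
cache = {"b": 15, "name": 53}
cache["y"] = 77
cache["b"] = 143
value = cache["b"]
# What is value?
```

Trace:
`cache = {"b": 15, "name": 53}` → cache = {'b': 15, 'name': 53}
`cache["y"] = 77` → cache = {'b': 15, 'name': 53, 'y': 77}
`cache["b"] = 143` → cache = {'b': 143, 'name': 53, 'y': 77}
`value = cache["b"]` → value = 143
So value = 143

Answer: 143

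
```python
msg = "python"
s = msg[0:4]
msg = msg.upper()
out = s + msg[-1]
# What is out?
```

Trace:
`msg = "python"` → msg = 'python'
`s = msg[0:4]` → s = 'pyth'
`msg = msg.upper()` → msg = 'PYTHON'
`out = s + msg[-1]` → out = 'pythN'
So out = 'pythN'

Answer: 'pythN'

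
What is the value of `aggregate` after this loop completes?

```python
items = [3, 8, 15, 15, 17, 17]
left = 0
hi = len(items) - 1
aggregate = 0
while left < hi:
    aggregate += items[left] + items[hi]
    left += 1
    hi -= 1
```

Sum of pairs from ends
`aggregate` takes the values: 0 → 20 → 45 → 75

Answer: 75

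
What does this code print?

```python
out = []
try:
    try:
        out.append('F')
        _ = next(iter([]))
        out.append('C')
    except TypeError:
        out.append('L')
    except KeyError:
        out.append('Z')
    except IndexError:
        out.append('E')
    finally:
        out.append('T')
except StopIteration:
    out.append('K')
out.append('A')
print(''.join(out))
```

Execution trace: 'F' (try body) → 'T' (finally) → 'K' (outer except StopIteration) → 'A' (after the try/except). Output: FTKA

Answer: FTKA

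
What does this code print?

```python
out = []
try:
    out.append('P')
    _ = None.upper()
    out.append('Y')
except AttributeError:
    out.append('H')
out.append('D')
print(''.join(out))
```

Execution trace: 'P' (try body) → 'H' (except AttributeError) → 'D' (after the try/except). Output: PHD

Answer: PHD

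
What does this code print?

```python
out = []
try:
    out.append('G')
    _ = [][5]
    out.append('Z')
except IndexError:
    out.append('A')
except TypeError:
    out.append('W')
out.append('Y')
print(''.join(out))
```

Execution trace: 'G' (try body) → 'A' (except IndexError) → 'Y' (after the try/except). Output: GAY

Answer: GAY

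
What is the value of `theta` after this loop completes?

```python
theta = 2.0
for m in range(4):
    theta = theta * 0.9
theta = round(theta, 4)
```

Exponential decay: 2.0 * 0.9^4
`theta` takes the values: 2.0 → 1.8 → 1.62 → 1.458 → 1.3122

Answer: 1.3122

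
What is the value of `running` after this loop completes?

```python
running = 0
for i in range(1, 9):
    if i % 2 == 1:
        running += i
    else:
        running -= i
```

Add odd, subtract even
`running` takes the values: 0 → 1 → -1 → 2 → -2 → 3 → -3 → 4 → -4

Answer: -4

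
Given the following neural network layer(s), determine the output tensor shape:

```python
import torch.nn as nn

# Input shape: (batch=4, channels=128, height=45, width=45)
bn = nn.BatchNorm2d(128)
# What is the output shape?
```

Input: (4, 128, 45, 45) -> Output: (4, 128, 45, 45)

Answer: (4, 128, 45, 45)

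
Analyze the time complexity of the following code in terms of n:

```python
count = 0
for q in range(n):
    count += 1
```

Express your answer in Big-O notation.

Each loop level contributes: n. Multiplying the contributions gives O(n).

Answer: O(n)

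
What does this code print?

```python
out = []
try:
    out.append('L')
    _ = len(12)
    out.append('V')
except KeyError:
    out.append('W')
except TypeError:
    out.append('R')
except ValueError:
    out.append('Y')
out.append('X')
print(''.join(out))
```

Execution trace: 'L' (try body) → 'R' (except TypeError) → 'X' (after the try/except). Output: LRX

Answer: LRX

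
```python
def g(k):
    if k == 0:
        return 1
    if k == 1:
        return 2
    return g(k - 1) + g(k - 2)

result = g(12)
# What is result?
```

Build up from base cases: g(0)=1, g(1)=2, g(2)=3, g(3)=5, g(4)=8, g(5)=13, g(6)=21, ..., g(12)=377

Answer: 377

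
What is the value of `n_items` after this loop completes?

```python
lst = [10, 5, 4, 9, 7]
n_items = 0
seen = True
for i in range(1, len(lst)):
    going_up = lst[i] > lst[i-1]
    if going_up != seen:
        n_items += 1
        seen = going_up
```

Count direction changes in [10, 5, 4, 9, 7]
`n_items` takes the values: 0 → 1 → 2 → 3

Answer: 3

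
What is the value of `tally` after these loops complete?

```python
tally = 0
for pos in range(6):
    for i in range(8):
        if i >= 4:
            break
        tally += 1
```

Inner breaks at 4, outer runs 6 times
`tally` takes the values: 0 → 1 → 2 → 3 → 4 → 5 → 6 → 7 → 8 → 9 → 10 → 11 → 12 → 13 → 14 → 15 → 16 → 17 → 18 → 19 → 20 → 21 → 22 → 23 → 24

Answer: 24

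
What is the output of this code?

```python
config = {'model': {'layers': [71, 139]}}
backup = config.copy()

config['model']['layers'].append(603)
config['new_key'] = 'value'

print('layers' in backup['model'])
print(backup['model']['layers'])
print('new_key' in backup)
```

Key concept: shallow copy gotcha with nested dict.
Step by step:
`config = {'model': {'layers': [71, 139]}}` → config = {'model': {'layers': [71, 139]}}
`backup = config.copy()` → backup = {'model': {'layers': [71, 139]}}
`config['model']['layers'].append(603)` → config = {'model': {'layers': [71, 139, 603]}}; backup = {'model': {'layers': [71, 139, 603]}}
`config['new_key'] = 'value'` → config = {'model': {'layers': [71, 139, 603]}, 'new_key': 'value'}
`print('layers' in backup['model'])` → prints True
`print(backup['model']['layers'])` → prints [71, 139, 603]
`print('new_key' in backup)` → prints False

Answer:
True
[71, 139, 603]
False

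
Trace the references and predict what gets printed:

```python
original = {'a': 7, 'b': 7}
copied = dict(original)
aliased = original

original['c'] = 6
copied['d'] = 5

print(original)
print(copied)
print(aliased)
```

Key concept: dict() creates copy, assignment creates alias.
Step by step:
`original = {'a': 7, 'b': 7}` → original = {'a': 7, 'b': 7}
`copied = dict(original)` → copied = {'a': 7, 'b': 7}
`aliased = original` → aliased = {'a': 7, 'b': 7} (same object as original)
`original['c'] = 6` → original = {'a': 7, 'b': 7, 'c': 6} (same object as aliased); aliased = {'a': 7, 'b': 7, 'c': 6} (same object as original)
`copied['d'] = 5` → copied = {'a': 7, 'b': 7, 'd': 5}
`print(original)` → prints {'a': 7, 'b': 7, 'c': 6}
`print(copied)` → prints {'a': 7, 'b': 7, 'd': 5}
`print(aliased)` → prints {'a': 7, 'b': 7, 'c': 6}

Answer:
{'a': 7, 'b': 7, 'c': 6}
{'a': 7, 'b': 7, 'd': 5}
{'a': 7, 'b': 7, 'c': 6}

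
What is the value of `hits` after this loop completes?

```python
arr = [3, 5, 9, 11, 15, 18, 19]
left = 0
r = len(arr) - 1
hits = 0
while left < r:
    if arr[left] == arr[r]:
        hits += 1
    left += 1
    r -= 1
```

Count matching pairs from ends
`hits` takes the values: 0

Answer: 0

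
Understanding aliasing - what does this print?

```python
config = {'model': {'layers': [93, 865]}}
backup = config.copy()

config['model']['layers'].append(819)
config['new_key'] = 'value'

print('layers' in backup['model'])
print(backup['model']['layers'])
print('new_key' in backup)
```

Key concept: shallow copy gotcha with nested dict.
Step by step:
`config = {'model': {'layers': [93, 865]}}` → config = {'model': {'layers': [93, 865]}}
`backup = config.copy()` → backup = {'model': {'layers': [93, 865]}}
`config['model']['layers'].append(819)` → config = {'model': {'layers': [93, 865, 819]}}; backup = {'model': {'layers': [93, 865, 819]}}
`config['new_key'] = 'value'` → config = {'model': {'layers': [93, 865, 819]}, 'new_key': 'value'}
`print('layers' in backup['model'])` → prints True
`print(backup['model']['layers'])` → prints [93, 865, 819]
`print('new_key' in backup)` → prints False

Answer:
True
[93, 865, 819]
False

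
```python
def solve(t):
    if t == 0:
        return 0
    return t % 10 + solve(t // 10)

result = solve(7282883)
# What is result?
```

Sum of digits of 7282883: 3 + 8 + 8 + 2 + 8 + 2 + 7 = 38

Answer: 38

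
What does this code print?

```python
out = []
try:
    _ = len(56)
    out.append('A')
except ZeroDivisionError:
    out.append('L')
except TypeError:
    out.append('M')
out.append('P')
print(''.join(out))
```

Execution trace: 'M' (except TypeError) → 'P' (after the try/except). Output: MP

Answer: MP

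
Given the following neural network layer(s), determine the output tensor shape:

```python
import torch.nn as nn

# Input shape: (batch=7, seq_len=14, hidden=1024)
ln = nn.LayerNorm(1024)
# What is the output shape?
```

Input: (7, 14, 1024) -> Output: (7, 14, 1024)

Answer: (7, 14, 1024)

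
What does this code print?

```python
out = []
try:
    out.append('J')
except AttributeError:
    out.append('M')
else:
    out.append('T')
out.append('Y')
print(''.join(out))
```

Execution trace: 'J' (try body, no exception) → 'T' (else) → 'Y' (after the try/except). Output: JTY

Answer: JTY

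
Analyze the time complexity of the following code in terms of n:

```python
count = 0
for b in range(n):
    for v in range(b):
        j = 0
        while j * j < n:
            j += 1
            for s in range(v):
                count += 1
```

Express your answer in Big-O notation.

Each loop level contributes: n × n × √n × n. Multiplying the contributions gives O(n^3√n).

Answer: O(n^3√n)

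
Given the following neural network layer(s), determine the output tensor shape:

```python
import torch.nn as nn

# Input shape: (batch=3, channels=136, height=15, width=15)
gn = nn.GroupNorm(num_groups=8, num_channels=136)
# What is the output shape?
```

Input: (3, 136, 15, 15) -> Output: (3, 136, 15, 15)

Answer: (3, 136, 15, 15)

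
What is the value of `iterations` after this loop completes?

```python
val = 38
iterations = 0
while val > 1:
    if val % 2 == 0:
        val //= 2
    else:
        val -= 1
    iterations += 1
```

Steps to reduce 38 to 1
`iterations` takes the values: 0 → 1 → 2 → 3 → 4 → 5 → 6 → 7

Answer: 7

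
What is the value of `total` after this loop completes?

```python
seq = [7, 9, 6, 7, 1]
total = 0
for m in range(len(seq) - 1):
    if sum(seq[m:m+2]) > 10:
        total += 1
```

Count windows with sum > 10
`total` takes the values: 0 → 1 → 2 → 3

Answer: 3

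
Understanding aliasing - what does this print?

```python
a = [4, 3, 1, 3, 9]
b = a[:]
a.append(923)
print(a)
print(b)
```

Key concept: slice [:] creates copy.
Step by step:
`a = [4, 3, 1, 3, 9]` → a = [4, 3, 1, 3, 9]
`b = a[:]` → b = [4, 3, 1, 3, 9]
`a.append(923)` → a = [4, 3, 1, 3, 9, 923]
`print(a)` → prints [4, 3, 1, 3, 9, 923]
`print(b)` → prints [4, 3, 1, 3, 9]

Answer:
[4, 3, 1, 3, 9, 923]
[4, 3, 1, 3, 9]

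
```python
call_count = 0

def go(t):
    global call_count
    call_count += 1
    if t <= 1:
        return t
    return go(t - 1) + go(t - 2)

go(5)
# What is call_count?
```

Calls(t) = 1 + Calls(t-1) + Calls(t-2); Calls(0)=Calls(1)=1. For t=5 this gives 15.

Answer: 15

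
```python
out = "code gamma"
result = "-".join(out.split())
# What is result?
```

Trace:
`out = "code gamma"` → out = 'code gamma'
`result = "-".join(out.split())` → result = 'code-gamma'
So result = 'code-gamma'

Answer: 'code-gamma'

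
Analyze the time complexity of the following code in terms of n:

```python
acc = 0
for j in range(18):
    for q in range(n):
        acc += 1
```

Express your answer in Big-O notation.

Each loop level contributes: 1 × n. Multiplying the contributions gives O(n).

Answer: O(n)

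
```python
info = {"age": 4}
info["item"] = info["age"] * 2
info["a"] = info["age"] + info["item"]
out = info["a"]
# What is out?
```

Trace:
`info = {"age": 4}` → info = {'age': 4}
`info["item"] = info["age"] * 2` → info = {'age': 4, 'item': 8}
`info["a"] = info["age"] + info["item"]` → info = {'age': 4, 'item': 8, 'a': 12}
`out = info["a"]` → out = 12
So out = 12

Answer: 12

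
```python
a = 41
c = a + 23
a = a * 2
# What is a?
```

Trace:
`a = 41` → a = 41
`c = a + 23` → c = 64
`a = a * 2` → a = 82
So a = 82

Answer: 82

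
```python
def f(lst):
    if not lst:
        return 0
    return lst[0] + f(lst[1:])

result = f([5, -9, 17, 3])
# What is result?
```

5 + (-9) + 17 + 3 + 0 = 16

Answer: 16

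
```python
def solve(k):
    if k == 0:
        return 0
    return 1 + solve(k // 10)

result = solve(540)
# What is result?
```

Count of digits of 540: 3

Answer: 3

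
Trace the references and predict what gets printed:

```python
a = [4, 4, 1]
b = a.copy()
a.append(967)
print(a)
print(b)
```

Key concept: list.copy() creates independent copy.
Step by step:
`a = [4, 4, 1]` → a = [4, 4, 1]
`b = a.copy()` → b = [4, 4, 1]
`a.append(967)` → a = [4, 4, 1, 967]
`print(a)` → prints [4, 4, 1, 967]
`print(b)` → prints [4, 4, 1]

Answer:
[4, 4, 1, 967]
[4, 4, 1]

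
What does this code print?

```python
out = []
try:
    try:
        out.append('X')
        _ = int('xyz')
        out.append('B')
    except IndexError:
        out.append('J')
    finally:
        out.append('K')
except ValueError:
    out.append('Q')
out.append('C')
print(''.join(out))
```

Execution trace: 'X' (try body) → 'K' (finally) → 'Q' (outer except ValueError) → 'C' (after the try/except). Output: XKQC

Answer: XKQC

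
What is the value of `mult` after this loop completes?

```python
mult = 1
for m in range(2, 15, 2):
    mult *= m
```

Product of even numbers 2 to 14
`mult` takes the values: 1 → 2 → 8 → 48 → 384 → 3840 → 46080 → 645120

Answer: 645120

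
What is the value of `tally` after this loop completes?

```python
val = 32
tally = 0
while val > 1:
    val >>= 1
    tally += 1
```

Count right shifts until 1
`tally` takes the values: 0 → 1 → 2 → 3 → 4 → 5

Answer: 5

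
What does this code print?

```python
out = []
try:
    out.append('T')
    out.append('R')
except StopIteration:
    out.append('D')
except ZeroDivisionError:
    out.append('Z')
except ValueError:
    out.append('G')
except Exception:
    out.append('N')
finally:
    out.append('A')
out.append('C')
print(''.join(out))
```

Execution trace: 'T' (try body) → 'R' (try body, no exception) → 'A' (finally) → 'C' (after the try/except). Output: TRAC

Answer: TRAC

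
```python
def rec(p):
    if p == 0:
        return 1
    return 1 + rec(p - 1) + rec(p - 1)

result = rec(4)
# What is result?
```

rec(p) = 1 + 2·rec(p-1), rec(0)=1. Closed form: (1+1)·2^4 - 1 = 31.

Answer: 31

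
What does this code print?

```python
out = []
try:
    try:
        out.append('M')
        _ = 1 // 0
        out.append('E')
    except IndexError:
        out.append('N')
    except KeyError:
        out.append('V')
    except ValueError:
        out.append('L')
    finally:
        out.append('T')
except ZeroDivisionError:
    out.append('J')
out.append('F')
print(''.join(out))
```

Execution trace: 'M' (try body) → 'T' (finally) → 'J' (outer except ZeroDivisionError) → 'F' (after the try/except). Output: MTJF

Answer: MTJF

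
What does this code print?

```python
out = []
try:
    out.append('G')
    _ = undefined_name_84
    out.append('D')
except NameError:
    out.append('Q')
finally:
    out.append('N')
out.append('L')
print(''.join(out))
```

Execution trace: 'G' (try body) → 'Q' (except NameError) → 'N' (finally) → 'L' (after the try/except). Output: GQNL

Answer: GQNL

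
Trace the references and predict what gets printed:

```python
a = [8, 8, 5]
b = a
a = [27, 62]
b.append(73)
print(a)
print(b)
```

Key concept: rebinding vs mutation: a is rebound to a new list, b still points at the original.
Step by step:
`a = [8, 8, 5]` → a = [8, 8, 5]
`b = a` → b = [8, 8, 5] (same object as a)
`a = [27, 62]` → a = [27, 62]
`b.append(73)` → b = [8, 8, 5, 73]
`print(a)` → prints [27, 62]
`print(b)` → prints [8, 8, 5, 73]

Answer:
[27, 62]
[8, 8, 5, 73]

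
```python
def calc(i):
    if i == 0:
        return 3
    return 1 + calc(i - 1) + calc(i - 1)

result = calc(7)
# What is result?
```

calc(i) = 1 + 2·calc(i-1), calc(0)=3. Closed form: (3+1)·2^7 - 1 = 511.

Answer: 511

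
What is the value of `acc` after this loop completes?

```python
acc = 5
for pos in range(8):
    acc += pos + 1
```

Start at 5, add 1 to 8 = 41
`acc` takes the values: 5 → 6 → 8 → 11 → 15 → 20 → 26 → 33 → 41

Answer: 41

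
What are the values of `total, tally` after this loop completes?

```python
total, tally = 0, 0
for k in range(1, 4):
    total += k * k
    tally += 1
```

Sum of squares and count
`total, tally` takes the values: (0, 0) → (1, 0) → (1, 1) → (5, 1) → (5, 2) → (14, 2) → (14, 3)

Answer: 14, 3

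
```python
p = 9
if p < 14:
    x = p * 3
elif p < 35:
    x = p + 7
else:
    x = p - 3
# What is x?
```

Trace:
`p = 9` → p = 9
`if p < 14: ...` → p < 14 is True → x = 27
So x = 27

Answer: 27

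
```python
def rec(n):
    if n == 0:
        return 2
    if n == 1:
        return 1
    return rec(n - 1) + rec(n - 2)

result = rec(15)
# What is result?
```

Build up from base cases: rec(0)=2, rec(1)=1, rec(2)=3, rec(3)=4, rec(4)=7, rec(5)=11, rec(6)=18, ..., rec(15)=1364

Answer: 1364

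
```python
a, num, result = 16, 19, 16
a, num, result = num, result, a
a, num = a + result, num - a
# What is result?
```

Trace:
`a, num, result = 16, 19, 16` → a = 16; num = 19; result = 16
`a, num, result = num, result, a` → a = 19; num = 16; result = 16
`a, num = a + result, num - a` → a = 35; num = -3
So result = 16

Answer: 16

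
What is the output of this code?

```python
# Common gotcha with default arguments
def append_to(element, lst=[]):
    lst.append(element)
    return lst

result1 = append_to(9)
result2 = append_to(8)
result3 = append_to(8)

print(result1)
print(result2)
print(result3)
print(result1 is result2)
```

Key concept: mutable default argument gotcha.
Step by step:
`result1 = append_to(9)` → result1 = [9]
`result2 = append_to(8)` → result1 = [9, 8] (same object as result2); result2 = [9, 8] (same object as result1)
`result3 = append_to(8)` → result1 = [9, 8, 8] (same object as result2, result3); result2 = [9, 8, 8] (same object as result1, result3); result3 = [9, 8, 8] (same object as result1, result2)
`print(result1)` → prints [9, 8, 8]
`print(result2)` → prints [9, 8, 8]
`print(result3)` → prints [9, 8, 8]
`print(result1 is result2)` → prints True

Answer:
[9, 8, 8]
[9, 8, 8]
[9, 8, 8]
True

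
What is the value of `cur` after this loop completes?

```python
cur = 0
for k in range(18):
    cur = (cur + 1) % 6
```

Increment mod 6, 18 times = 0
`cur` takes the values: 0 → 1 → 2 → 3 → 4 → 5 → 0 → 1 → 2 → 3 → 4 → 5 → 0 → 1 → 2 → 3 → 4 → 5 → 0

Answer: 0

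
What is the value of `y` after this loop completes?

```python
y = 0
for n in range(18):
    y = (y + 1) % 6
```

Increment mod 6, 18 times = 0
`y` takes the values: 0 → 1 → 2 → 3 → 4 → 5 → 0 → 1 → 2 → 3 → 4 → 5 → 0 → 1 → 2 → 3 → 4 → 5 → 0

Answer: 0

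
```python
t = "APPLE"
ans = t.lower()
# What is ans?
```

Trace:
`t = "APPLE"` → t = 'APPLE'
`ans = t.lower()` → ans = 'apple'
So ans = 'apple'

Answer: 'apple'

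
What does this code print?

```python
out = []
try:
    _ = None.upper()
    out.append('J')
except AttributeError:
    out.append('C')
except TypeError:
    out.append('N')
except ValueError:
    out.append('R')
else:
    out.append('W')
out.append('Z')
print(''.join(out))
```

Execution trace: 'C' (except AttributeError) → 'Z' (after the try/except). Output: CZ

Answer: CZ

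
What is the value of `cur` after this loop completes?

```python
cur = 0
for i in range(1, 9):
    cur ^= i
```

XOR of 1 to 8
`cur` takes the values: 0 → 1 → 3 → 0 → 4 → 1 → 7 → 0 → 8

Answer: 8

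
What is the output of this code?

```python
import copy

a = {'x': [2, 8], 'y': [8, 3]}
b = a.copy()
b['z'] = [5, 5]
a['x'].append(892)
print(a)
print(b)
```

Key concept: shallow copy of dict with mutable values.
Step by step:
`a = {'x': [2, 8], 'y': [8, 3]}` → a = {'x': [2, 8], 'y': [8, 3]}
`b = a.copy()` → b = {'x': [2, 8], 'y': [8, 3]}
`b['z'] = [5, 5]` → b = {'x': [2, 8], 'y': [8, 3], 'z': [5, 5]}
`a['x'].append(892)` → a = {'x': [2, 8, 892], 'y': [8, 3]}; b = {'x': [2, 8, 892], 'y': [8, 3], 'z': [5, 5]}
`print(a)` → prints {'x': [2, 8, 892], 'y': [8, 3]}
`print(b)` → prints {'x': [2, 8, 892], 'y': [8, 3], 'z': [5, 5]}

Answer:
{'x': [2, 8, 892], 'y': [8, 3]}
{'x': [2, 8, 892], 'y': [8, 3], 'z': [5, 5]}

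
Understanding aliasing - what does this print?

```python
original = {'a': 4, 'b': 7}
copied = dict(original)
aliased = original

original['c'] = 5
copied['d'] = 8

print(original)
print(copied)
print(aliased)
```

Key concept: dict() creates copy, assignment creates alias.
Step by step:
`original = {'a': 4, 'b': 7}` → original = {'a': 4, 'b': 7}
`copied = dict(original)` → copied = {'a': 4, 'b': 7}
`aliased = original` → aliased = {'a': 4, 'b': 7} (same object as original)
`original['c'] = 5` → original = {'a': 4, 'b': 7, 'c': 5} (same object as aliased); aliased = {'a': 4, 'b': 7, 'c': 5} (same object as original)
`copied['d'] = 8` → copied = {'a': 4, 'b': 7, 'd': 8}
`print(original)` → prints {'a': 4, 'b': 7, 'c': 5}
`print(copied)` → prints {'a': 4, 'b': 7, 'd': 8}
`print(aliased)` → prints {'a': 4, 'b': 7, 'c': 5}

Answer:
{'a': 4, 'b': 7, 'c': 5}
{'a': 4, 'b': 7, 'd': 8}
{'a': 4, 'b': 7, 'c': 5}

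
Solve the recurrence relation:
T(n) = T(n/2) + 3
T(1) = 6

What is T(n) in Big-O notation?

Each step divides n by 2 and adds 3. After log_2(n) steps we reach T(1)=6. So T(n) = 3·log_2(n) + 6 = O(log n).

Answer: O(log n)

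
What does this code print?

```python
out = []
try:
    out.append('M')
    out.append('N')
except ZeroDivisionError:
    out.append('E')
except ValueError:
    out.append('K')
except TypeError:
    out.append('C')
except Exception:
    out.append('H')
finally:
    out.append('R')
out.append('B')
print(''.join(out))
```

Execution trace: 'M' (try body) → 'N' (try body, no exception) → 'R' (finally) → 'B' (after the try/except). Output: MNRB

Answer: MNRB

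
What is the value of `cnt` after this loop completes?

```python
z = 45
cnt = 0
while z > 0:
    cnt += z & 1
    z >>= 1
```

Count set bits in 45 (binary: 0b101101)
`cnt` takes the values: 0 → 1 → 2 → 3 → 4

Answer: 4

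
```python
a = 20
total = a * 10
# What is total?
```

Trace:
`a = 20` → a = 20
`total = a * 10` → total = 200
So total = 200

Answer: 200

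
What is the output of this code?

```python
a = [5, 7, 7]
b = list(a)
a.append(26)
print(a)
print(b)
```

Key concept: list() constructor creates copy.
Step by step:
`a = [5, 7, 7]` → a = [5, 7, 7]
`b = list(a)` → b = [5, 7, 7]
`a.append(26)` → a = [5, 7, 7, 26]
`print(a)` → prints [5, 7, 7, 26]
`print(b)` → prints [5, 7, 7]

Answer:
[5, 7, 7, 26]
[5, 7, 7]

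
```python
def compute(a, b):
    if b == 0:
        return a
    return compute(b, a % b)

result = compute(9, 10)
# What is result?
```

compute(9, 10) -> compute(10, 9) -> compute(9, 1) -> compute(1, 0) -> 1

Answer: 1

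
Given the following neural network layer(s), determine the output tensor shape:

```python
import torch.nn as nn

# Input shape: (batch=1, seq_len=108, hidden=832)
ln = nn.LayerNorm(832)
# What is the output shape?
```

Input: (1, 108, 832) -> Output: (1, 108, 832)

Answer: (1, 108, 832)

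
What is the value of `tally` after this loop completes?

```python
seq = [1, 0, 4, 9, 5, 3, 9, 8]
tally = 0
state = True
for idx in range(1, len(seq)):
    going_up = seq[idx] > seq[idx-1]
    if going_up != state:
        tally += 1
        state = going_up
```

Count direction changes in [1, 0, 4, 9, 5, 3, 9, 8]
`tally` takes the values: 0 → 1 → 2 → 3 → 4 → 5

Answer: 5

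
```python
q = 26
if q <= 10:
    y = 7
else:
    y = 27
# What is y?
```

Trace:
`q = 26` → q = 26
`if q <= 10: ...` → q <= 10 is False, take else branch → y = 27
So y = 27

Answer: 27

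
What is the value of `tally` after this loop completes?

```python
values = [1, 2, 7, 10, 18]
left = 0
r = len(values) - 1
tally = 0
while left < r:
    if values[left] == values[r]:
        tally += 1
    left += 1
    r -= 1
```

Count matching pairs from ends
`tally` takes the values: 0

Answer: 0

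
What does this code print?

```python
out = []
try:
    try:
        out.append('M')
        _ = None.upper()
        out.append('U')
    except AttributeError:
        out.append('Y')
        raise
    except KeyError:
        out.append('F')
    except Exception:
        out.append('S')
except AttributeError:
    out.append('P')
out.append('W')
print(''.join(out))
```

Execution trace: 'M' (inner try body) → 'Y' (inner except AttributeError) → 'P' (outer except AttributeError) → 'W' (after the try/except). Output: MYPW

Answer: MYPW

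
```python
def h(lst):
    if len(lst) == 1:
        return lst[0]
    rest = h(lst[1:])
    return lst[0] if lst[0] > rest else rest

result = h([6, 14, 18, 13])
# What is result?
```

Recursive max over [6, 14, 18, 13] = 18

Answer: 18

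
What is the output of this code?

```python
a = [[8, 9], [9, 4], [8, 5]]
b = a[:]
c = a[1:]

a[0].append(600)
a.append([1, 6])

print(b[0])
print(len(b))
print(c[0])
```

Key concept: slice with nested mutation.
Step by step:
`a = [[8, 9], [9, 4], [8, 5]]` → a = [[8, 9], [9, 4], [8, 5]]
`b = a[:]` → b = [[8, 9], [9, 4], [8, 5]]
`c = a[1:]` → c = [[9, 4], [8, 5]]
`a[0].append(600)` → a = [[8, 9, 600], [9, 4], [8, 5]]; b = [[8, 9, 600], [9, 4], [8, 5]]
`a.append([1, 6])` → a = [[8, 9, 600], [9, 4], [8, 5], [1, 6]]
`print(b[0])` → prints [8, 9, 600]
`print(len(b))` → prints 3
`print(c[0])` → prints [9, 4]

Answer:
[8, 9, 600]
3
[9, 4]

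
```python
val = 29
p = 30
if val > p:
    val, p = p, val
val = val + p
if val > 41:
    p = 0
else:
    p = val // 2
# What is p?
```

Trace:
`val = 29` → val = 29
`p = 30` → p = 30
`if val > p: ...` → val > p is False → no variable changes
`val = val + p` → val = 59
`if val > 41: ...` → val > 41 is True → p = 0
So p = 0

Answer: 0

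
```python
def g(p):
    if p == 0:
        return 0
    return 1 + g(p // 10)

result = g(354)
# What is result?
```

Count of digits of 354: 3

Answer: 3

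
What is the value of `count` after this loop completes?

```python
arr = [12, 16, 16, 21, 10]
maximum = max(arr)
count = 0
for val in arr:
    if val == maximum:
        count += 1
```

Count of max value 21 in [12, 16, 16, 21, 10]
`count` takes the values: 0 → 1

Answer: 1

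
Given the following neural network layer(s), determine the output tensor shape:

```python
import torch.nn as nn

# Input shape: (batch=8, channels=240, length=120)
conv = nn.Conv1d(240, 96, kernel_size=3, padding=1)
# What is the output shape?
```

Input: (8, 240, 120) -> Output: (8, 96, 120)

Answer: (8, 96, 120)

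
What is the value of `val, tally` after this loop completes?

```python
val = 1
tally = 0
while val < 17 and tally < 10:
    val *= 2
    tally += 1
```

Double until >= 17 or 10 iterations
`val, tally` takes the values: (1, 0) → (2, 0) → (2, 1) → (4, 1) → (4, 2) → (8, 2) → (8, 3) → (16, 3) → (16, 4) → (32, 4) → (32, 5)

Answer: 32, 5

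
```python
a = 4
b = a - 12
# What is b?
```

Trace:
`a = 4` → a = 4
`b = a - 12` → b = -8
So b = -8

Answer: -8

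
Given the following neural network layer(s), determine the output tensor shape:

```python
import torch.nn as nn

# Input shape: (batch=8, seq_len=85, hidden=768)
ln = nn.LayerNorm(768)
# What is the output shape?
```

Input: (8, 85, 768) -> Output: (8, 85, 768)

Answer: (8, 85, 768)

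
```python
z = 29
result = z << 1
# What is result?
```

Trace:
`z = 29` → z = 29
`result = z << 1` → result = 58
So result = 58

Answer: 58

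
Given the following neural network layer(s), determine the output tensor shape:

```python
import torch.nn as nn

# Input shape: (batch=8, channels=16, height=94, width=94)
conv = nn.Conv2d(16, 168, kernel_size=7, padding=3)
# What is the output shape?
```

Input: (8, 16, 94, 94) -> Output: (8, 168, 94, 94)

Answer: (8, 168, 94, 94)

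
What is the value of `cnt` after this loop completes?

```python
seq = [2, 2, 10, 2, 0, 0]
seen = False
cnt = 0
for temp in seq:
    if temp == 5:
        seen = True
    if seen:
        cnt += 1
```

Count elements after first 5 in [2, 2, 10, 2, 0, 0]
`cnt` takes the values: 0

Answer: 0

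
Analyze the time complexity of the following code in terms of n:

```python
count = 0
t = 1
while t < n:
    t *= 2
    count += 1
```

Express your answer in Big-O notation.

Each loop level contributes: log n. Multiplying the contributions gives O(log n).

Answer: O(log n)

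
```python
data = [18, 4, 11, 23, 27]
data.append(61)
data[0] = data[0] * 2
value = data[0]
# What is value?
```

Trace:
`data = [18, 4, 11, 23, 27]` → data = [18, 4, 11, 23, 27]
`data.append(61)` → data = [18, 4, 11, 23, 27, 61]
`data[0] = data[0] * 2` → data = [36, 4, 11, 23, 27, 61]
`value = data[0]` → value = 36
So value = 36

Answer: 36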